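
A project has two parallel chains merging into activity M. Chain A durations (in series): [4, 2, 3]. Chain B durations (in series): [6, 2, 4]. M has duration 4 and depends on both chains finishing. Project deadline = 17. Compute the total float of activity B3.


Forward pass: ES(B3) = sum of predecessors on chain B = 8
EF = ES + duration = 8 + 4 = 12
Backward pass: LF(M) = deadline = 17; LS(M) = 17 - 4 = 13
LF(B3) = LS(M) - sum(successors on chain B) = 13 - 0 = 13
LS = LF - duration = 13 - 4 = 9
Total float = LS - ES = 9 - 8 = 1

1


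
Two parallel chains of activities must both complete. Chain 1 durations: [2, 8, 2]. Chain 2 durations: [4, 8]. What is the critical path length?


Path A total = 2 + 8 + 2 = 12
Path B total = 4 + 8 = 12
Critical path = longest path = max(12, 12) = 12

12


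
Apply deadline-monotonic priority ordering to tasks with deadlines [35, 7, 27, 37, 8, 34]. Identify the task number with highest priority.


Sort tasks by relative deadline (ascending):
  Task 2: deadline = 7
  Task 5: deadline = 8
  Task 3: deadline = 27
  Task 6: deadline = 34
  Task 1: deadline = 35
  Task 4: deadline = 37
Priority order (highest first): [2, 5, 3, 6, 1, 4]
Highest priority task = 2

2


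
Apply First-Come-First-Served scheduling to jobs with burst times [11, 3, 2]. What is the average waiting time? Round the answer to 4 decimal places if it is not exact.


FCFS order (as given): [11, 3, 2]
Waiting times:
  Job 1: wait = 0
  Job 2: wait = 11
  Job 3: wait = 14
Sum of waiting times = 25
Average waiting time = 25/3 = 8.3333

8.3333


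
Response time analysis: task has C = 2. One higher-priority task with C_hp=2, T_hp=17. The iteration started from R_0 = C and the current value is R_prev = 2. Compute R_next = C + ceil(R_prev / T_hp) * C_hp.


R_next = C + ceil(R_prev / T_hp) * C_hp
ceil(2 / 17) = ceil(0.1176) = 1
Interference = 1 * 2 = 2
R_next = 2 + 2 = 4

4


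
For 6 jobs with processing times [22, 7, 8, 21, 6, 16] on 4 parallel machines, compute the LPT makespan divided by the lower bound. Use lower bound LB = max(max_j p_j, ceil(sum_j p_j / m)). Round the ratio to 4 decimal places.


LPT order: [22, 21, 16, 8, 7, 6]
Machine loads after assignment: [22, 21, 16, 21]
LPT makespan = 22
Lower bound = max(max_job, ceil(total/4)) = max(22, 20) = 22
Ratio = 22 / 22 = 1.0

1.0


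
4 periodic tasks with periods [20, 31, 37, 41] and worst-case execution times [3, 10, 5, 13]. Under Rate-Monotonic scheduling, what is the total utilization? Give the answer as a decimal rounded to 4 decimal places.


Compute individual utilizations (exact fractions):
  Task 1: C/T = 3/20 (approx. 0.15)
  Task 2: C/T = 10/31 (approx. 0.3226)
  Task 3: C/T = 5/37 (approx. 0.1351)
  Task 4: C/T = 13/41 (approx. 0.3171)
Total utilization U = 3/20 + 10/31 + 5/37 + 13/41 = 869801/940540
Rounded to 4 decimal places: U = 0.9248
RM (Liu & Layland) bound for 4 tasks = 0.756828; compare with U = 869801/940540 (approx. 0.924789)
bound < U <= 1, so the RM sufficient condition is not met (inconclusive; an exact test such as response-time analysis is needed).

0.9248


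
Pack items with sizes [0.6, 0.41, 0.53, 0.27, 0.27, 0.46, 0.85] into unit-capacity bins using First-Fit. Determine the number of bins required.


Place items sequentially using First-Fit:
  Item 0.6 -> new Bin 1
  Item 0.41 -> new Bin 2
  Item 0.53 -> Bin 2 (now 0.94)
  Item 0.27 -> Bin 1 (now 0.87)
  Item 0.27 -> new Bin 3
  Item 0.46 -> Bin 3 (now 0.73)
  Item 0.85 -> new Bin 4
Total bins used = 4

4


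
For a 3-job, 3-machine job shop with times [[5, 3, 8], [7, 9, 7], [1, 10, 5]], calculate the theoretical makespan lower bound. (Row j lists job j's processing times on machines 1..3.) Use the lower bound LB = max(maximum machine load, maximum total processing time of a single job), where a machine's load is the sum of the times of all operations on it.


Machine loads:
  Machine 1: 5 + 7 + 1 = 13
  Machine 2: 3 + 9 + 10 = 22
  Machine 3: 8 + 7 + 5 = 20
Max machine load = 22
Job totals:
  Job 1: 16
  Job 2: 23
  Job 3: 16
Max job total = 23
Lower bound = max(22, 23) = 23

23


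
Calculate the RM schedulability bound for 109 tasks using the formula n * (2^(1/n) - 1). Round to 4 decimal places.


Compute 2^(1/109) = 1.0063794108
Subtract 1: 1.0063794108 - 1 = 0.0063794108
Multiply by n: 109 * 0.0063794108 = 0.6953557772
Round to 4 dp: 0.6954

0.6954


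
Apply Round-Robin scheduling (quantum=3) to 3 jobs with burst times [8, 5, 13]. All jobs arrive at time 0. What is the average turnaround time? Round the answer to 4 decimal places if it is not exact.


Time quantum = 3
Execution trace:
  J1 runs 3 units, time = 3
  J2 runs 3 units, time = 6
  J3 runs 3 units, time = 9
  J1 runs 3 units, time = 12
  J2 runs 2 units, time = 14
  J3 runs 3 units, time = 17
  J1 runs 2 units, time = 19
  J3 runs 3 units, time = 22
  J3 runs 3 units, time = 25
  J3 runs 1 units, time = 26
Finish times: [19, 14, 26]
Average turnaround = 59/3 = 19.6667

19.6667


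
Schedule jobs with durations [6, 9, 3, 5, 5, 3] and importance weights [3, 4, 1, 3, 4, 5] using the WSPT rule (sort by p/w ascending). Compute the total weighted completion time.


Compute p/w ratios and sort ascending (WSPT): [(3, 5), (5, 4), (5, 3), (6, 3), (9, 4), (3, 1)]
Compute weighted completion times:
  Job (p=3,w=5): C=3, w*C=5*3=15
  Job (p=5,w=4): C=8, w*C=4*8=32
  Job (p=5,w=3): C=13, w*C=3*13=39
  Job (p=6,w=3): C=19, w*C=3*19=57
  Job (p=9,w=4): C=28, w*C=4*28=112
  Job (p=3,w=1): C=31, w*C=1*31=31
Total weighted completion time = 286

286


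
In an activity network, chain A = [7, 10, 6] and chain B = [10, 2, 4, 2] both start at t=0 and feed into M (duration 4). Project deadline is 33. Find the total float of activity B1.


Forward pass: ES(B1) = sum of predecessors on chain B = 0
EF = ES + duration = 0 + 10 = 10
Backward pass: LF(M) = deadline = 33; LS(M) = 33 - 4 = 29
LF(B1) = LS(M) - sum(successors on chain B) = 29 - 8 = 21
LS = LF - duration = 21 - 10 = 11
Total float = LS - ES = 11 - 0 = 11

11


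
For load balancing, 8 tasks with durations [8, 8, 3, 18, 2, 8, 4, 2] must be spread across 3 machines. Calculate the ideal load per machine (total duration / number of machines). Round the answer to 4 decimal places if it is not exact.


Total processing time = 8 + 8 + 3 + 18 + 2 + 8 + 4 + 2 = 53
Number of machines = 3
Ideal balanced load = 53 / 3 = 17.6667

17.6667


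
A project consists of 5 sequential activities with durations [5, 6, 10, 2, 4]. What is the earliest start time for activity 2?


Activity 2 starts after activities 1 through 1 complete.
Predecessor durations: [5]
ES = 5 = 5

5


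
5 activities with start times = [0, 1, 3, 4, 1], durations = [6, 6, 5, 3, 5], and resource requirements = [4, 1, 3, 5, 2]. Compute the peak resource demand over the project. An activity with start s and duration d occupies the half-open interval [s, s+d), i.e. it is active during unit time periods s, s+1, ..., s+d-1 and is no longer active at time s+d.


Each activity i is active on [start_i, start_i + duration_i).
Compute total resource usage per time slot:
  t=0: active resources = [4], total = 4
  t=1: active resources = [4, 1, 2], total = 7
  t=2: active resources = [4, 1, 2], total = 7
  t=3: active resources = [4, 1, 3, 2], total = 10
  t=4: active resources = [4, 1, 3, 5, 2], total = 15
  t=5: active resources = [4, 1, 3, 5, 2], total = 15
  t=6: active resources = [1, 3, 5], total = 9
  t=7: active resources = [3], total = 3
Peak resource demand = 15

15


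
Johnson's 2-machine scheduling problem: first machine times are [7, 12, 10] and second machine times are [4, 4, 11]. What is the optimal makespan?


Apply Johnson's rule:
  Group 1 (a <= b): [(3, 10, 11)]
  Group 2 (a > b): [(1, 7, 4), (2, 12, 4)]
Optimal job order: [3, 1, 2]
Schedule:
  Job 3: M1 done at 10, M2 done at 21
  Job 1: M1 done at 17, M2 done at 25
  Job 2: M1 done at 29, M2 done at 33
Makespan = 33

33


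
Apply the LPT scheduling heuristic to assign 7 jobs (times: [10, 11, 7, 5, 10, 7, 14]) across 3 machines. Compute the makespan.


Sort jobs in decreasing order (LPT): [14, 11, 10, 10, 7, 7, 5]
Assign each job to the least loaded machine:
  Machine 1: jobs [14, 7], load = 21
  Machine 2: jobs [11, 7, 5], load = 23
  Machine 3: jobs [10, 10], load = 20
Makespan = max load = 23

23


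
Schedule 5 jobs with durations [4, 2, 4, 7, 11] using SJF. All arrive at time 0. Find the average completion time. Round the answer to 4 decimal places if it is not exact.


SJF order (ascending): [2, 4, 4, 7, 11]
Completion times:
  Job 1: burst=2, C=2
  Job 2: burst=4, C=6
  Job 3: burst=4, C=10
  Job 4: burst=7, C=17
  Job 5: burst=11, C=28
Average completion = 63/5 = 12.6

12.6


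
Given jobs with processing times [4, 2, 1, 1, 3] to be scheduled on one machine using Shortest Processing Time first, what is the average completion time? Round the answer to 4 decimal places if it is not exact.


Sort jobs by processing time (SPT order): [1, 1, 2, 3, 4]
Compute completion times sequentially:
  Job 1: processing = 1, completes at 1
  Job 2: processing = 1, completes at 2
  Job 3: processing = 2, completes at 4
  Job 4: processing = 3, completes at 7
  Job 5: processing = 4, completes at 11
Sum of completion times = 25
Average completion time = 25/5 = 5.0

5.0


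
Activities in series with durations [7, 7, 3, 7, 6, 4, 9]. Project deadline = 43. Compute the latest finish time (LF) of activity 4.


LF(activity 4) = deadline - sum of successor durations
Successors: activities 5 through 7 with durations [6, 4, 9]
Sum of successor durations = 19
LF = 43 - 19 = 24

24


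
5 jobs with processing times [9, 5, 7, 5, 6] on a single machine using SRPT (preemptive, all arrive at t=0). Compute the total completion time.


Since all jobs arrive at t=0, SRPT equals SPT ordering.
SPT order: [5, 5, 6, 7, 9]
Completion times:
  Job 1: p=5, C=5
  Job 2: p=5, C=10
  Job 3: p=6, C=16
  Job 4: p=7, C=23
  Job 5: p=9, C=32
Total completion time = 5 + 10 + 16 + 23 + 32 = 86

86


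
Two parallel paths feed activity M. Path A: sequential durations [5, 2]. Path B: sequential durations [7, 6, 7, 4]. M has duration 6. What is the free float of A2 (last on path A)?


ES(A2) = sum of predecessors on chain A = 5
EF(A2) = ES + duration = 5 + 2 = 7
Successor of A2 is M. ES(M) = max(sum(A), sum(B)) = max(7, 24) = 24
Free float = ES(successor) - EF(current) = 24 - 7 = 17

17


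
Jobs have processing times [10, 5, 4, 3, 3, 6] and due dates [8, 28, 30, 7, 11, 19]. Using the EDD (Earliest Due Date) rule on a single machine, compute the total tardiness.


Sort by due date (EDD order): [(3, 7), (10, 8), (3, 11), (6, 19), (5, 28), (4, 30)]
Compute completion times and tardiness:
  Job 1: p=3, d=7, C=3, tardiness=max(0,3-7)=0
  Job 2: p=10, d=8, C=13, tardiness=max(0,13-8)=5
  Job 3: p=3, d=11, C=16, tardiness=max(0,16-11)=5
  Job 4: p=6, d=19, C=22, tardiness=max(0,22-19)=3
  Job 5: p=5, d=28, C=27, tardiness=max(0,27-28)=0
  Job 6: p=4, d=30, C=31, tardiness=max(0,31-30)=1
Total tardiness = 14

14


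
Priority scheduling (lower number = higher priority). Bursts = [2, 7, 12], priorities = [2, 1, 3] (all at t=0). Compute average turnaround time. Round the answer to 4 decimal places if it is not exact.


Sort by priority (ascending = highest first):
Order: [(1, 7), (2, 2), (3, 12)]
Completion times:
  Priority 1, burst=7, C=7
  Priority 2, burst=2, C=9
  Priority 3, burst=12, C=21
Average turnaround = 37/3 = 12.3333

12.3333


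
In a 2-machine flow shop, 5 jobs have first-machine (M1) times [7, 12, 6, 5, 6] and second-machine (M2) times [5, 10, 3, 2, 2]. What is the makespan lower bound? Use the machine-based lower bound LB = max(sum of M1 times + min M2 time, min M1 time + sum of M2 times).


LB1 = sum(M1 times) + min(M2 times) = 36 + 2 = 38
LB2 = min(M1 times) + sum(M2 times) = 5 + 22 = 27
Lower bound = max(LB1, LB2) = max(38, 27) = 38

38


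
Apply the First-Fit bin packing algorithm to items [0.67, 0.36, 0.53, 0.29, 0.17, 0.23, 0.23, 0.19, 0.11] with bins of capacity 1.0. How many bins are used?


Place items sequentially using First-Fit:
  Item 0.67 -> new Bin 1
  Item 0.36 -> new Bin 2
  Item 0.53 -> Bin 2 (now 0.89)
  Item 0.29 -> Bin 1 (now 0.96)
  Item 0.17 -> new Bin 3
  Item 0.23 -> Bin 3 (now 0.4)
  Item 0.23 -> Bin 3 (now 0.63)
  Item 0.19 -> Bin 3 (now 0.82)
  Item 0.11 -> Bin 2 (now 1.0)
Total bins used = 3

3


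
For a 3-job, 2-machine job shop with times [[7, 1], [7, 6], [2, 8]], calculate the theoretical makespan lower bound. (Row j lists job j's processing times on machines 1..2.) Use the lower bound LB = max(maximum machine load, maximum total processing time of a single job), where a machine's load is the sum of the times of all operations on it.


Machine loads:
  Machine 1: 7 + 7 + 2 = 16
  Machine 2: 1 + 6 + 8 = 15
Max machine load = 16
Job totals:
  Job 1: 8
  Job 2: 13
  Job 3: 10
Max job total = 13
Lower bound = max(16, 13) = 16

16


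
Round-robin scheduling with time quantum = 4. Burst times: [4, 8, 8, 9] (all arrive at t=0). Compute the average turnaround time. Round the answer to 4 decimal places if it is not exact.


Time quantum = 4
Execution trace:
  J1 runs 4 units, time = 4
  J2 runs 4 units, time = 8
  J3 runs 4 units, time = 12
  J4 runs 4 units, time = 16
  J2 runs 4 units, time = 20
  J3 runs 4 units, time = 24
  J4 runs 4 units, time = 28
  J4 runs 1 units, time = 29
Finish times: [4, 20, 24, 29]
Average turnaround = 77/4 = 19.25

19.25


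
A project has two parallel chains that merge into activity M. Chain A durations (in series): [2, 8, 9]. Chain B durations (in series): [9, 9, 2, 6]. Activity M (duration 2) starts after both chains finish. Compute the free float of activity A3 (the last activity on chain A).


ES(A3) = sum of predecessors on chain A = 10
EF(A3) = ES + duration = 10 + 9 = 19
Successor of A3 is M. ES(M) = max(sum(A), sum(B)) = max(19, 26) = 26
Free float = ES(successor) - EF(current) = 26 - 19 = 7

7


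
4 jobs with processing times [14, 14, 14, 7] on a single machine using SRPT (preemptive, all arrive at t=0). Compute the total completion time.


Since all jobs arrive at t=0, SRPT equals SPT ordering.
SPT order: [7, 14, 14, 14]
Completion times:
  Job 1: p=7, C=7
  Job 2: p=14, C=21
  Job 3: p=14, C=35
  Job 4: p=14, C=49
Total completion time = 7 + 21 + 35 + 49 = 112

112


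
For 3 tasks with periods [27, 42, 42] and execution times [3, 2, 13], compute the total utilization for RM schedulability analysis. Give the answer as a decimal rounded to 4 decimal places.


Compute individual utilizations (exact fractions):
  Task 1: C/T = 3/27 = 1/9 (approx. 0.1111)
  Task 2: C/T = 2/42 = 1/21 (approx. 0.0476)
  Task 3: C/T = 13/42 (approx. 0.3095)
Total utilization U = 1/9 + 1/21 + 13/42 = 59/126
Rounded to 4 decimal places: U = 0.4683
RM (Liu & Layland) bound for 3 tasks = 0.779763; compare with U = 59/126 (approx. 0.468254)
U <= bound, so schedulable by RM sufficient condition.

0.4683


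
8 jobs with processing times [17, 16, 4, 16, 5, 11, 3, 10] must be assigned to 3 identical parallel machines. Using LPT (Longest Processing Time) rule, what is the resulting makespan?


Sort jobs in decreasing order (LPT): [17, 16, 16, 11, 10, 5, 4, 3]
Assign each job to the least loaded machine:
  Machine 1: jobs [17, 5, 4, 3], load = 29
  Machine 2: jobs [16, 11], load = 27
  Machine 3: jobs [16, 10], load = 26
Makespan = max load = 29

29


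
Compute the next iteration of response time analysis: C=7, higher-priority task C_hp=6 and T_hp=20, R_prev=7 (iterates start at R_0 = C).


R_next = C + ceil(R_prev / T_hp) * C_hp
ceil(7 / 20) = ceil(0.35) = 1
Interference = 1 * 6 = 6
R_next = 7 + 6 = 13

13


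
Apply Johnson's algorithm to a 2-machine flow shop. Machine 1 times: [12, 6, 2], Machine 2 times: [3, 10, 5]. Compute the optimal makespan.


Apply Johnson's rule:
  Group 1 (a <= b): [(3, 2, 5), (2, 6, 10)]
  Group 2 (a > b): [(1, 12, 3)]
Optimal job order: [3, 2, 1]
Schedule:
  Job 3: M1 done at 2, M2 done at 7
  Job 2: M1 done at 8, M2 done at 18
  Job 1: M1 done at 20, M2 done at 23
Makespan = 23

23


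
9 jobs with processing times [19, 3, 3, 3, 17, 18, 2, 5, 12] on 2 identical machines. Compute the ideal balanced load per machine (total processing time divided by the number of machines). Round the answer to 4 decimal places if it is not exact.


Total processing time = 19 + 3 + 3 + 3 + 17 + 18 + 2 + 5 + 12 = 82
Number of machines = 2
Ideal balanced load = 82 / 2 = 41.0

41.0


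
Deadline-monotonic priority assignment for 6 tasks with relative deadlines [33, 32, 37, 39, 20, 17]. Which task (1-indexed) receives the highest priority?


Sort tasks by relative deadline (ascending):
  Task 6: deadline = 17
  Task 5: deadline = 20
  Task 2: deadline = 32
  Task 1: deadline = 33
  Task 3: deadline = 37
  Task 4: deadline = 39
Priority order (highest first): [6, 5, 2, 1, 3, 4]
Highest priority task = 6

6


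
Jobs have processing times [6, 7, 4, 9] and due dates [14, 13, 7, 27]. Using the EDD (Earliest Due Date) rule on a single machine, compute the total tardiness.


Sort by due date (EDD order): [(4, 7), (7, 13), (6, 14), (9, 27)]
Compute completion times and tardiness:
  Job 1: p=4, d=7, C=4, tardiness=max(0,4-7)=0
  Job 2: p=7, d=13, C=11, tardiness=max(0,11-13)=0
  Job 3: p=6, d=14, C=17, tardiness=max(0,17-14)=3
  Job 4: p=9, d=27, C=26, tardiness=max(0,26-27)=0
Total tardiness = 3

3


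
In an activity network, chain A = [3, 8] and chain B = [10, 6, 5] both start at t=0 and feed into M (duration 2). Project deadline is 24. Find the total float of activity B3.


Forward pass: ES(B3) = sum of predecessors on chain B = 16
EF = ES + duration = 16 + 5 = 21
Backward pass: LF(M) = deadline = 24; LS(M) = 24 - 2 = 22
LF(B3) = LS(M) - sum(successors on chain B) = 22 - 0 = 22
LS = LF - duration = 22 - 5 = 17
Total float = LS - ES = 17 - 16 = 1

1


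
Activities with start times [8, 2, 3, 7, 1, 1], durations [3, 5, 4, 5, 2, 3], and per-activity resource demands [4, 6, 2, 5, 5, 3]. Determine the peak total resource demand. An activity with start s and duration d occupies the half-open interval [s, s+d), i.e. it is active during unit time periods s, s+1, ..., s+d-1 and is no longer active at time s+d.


Each activity i is active on [start_i, start_i + duration_i).
Compute total resource usage per time slot:
  t=0: active resources = [], total = 0
  t=1: active resources = [5, 3], total = 8
  t=2: active resources = [6, 5, 3], total = 14
  t=3: active resources = [6, 2, 3], total = 11
  t=4: active resources = [6, 2], total = 8
  t=5: active resources = [6, 2], total = 8
  t=6: active resources = [6, 2], total = 8
  t=7: active resources = [5], total = 5
  t=8: active resources = [4, 5], total = 9
  t=9: active resources = [4, 5], total = 9
  t=10: active resources = [4, 5], total = 9
  t=11: active resources = [5], total = 5
Peak resource demand = 14

14


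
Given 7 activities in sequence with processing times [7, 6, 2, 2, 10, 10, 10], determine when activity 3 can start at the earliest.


Activity 3 starts after activities 1 through 2 complete.
Predecessor durations: [7, 6]
ES = 7 + 6 = 13

13


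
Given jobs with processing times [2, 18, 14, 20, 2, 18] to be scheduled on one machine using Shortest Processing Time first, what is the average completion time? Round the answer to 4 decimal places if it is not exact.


Sort jobs by processing time (SPT order): [2, 2, 14, 18, 18, 20]
Compute completion times sequentially:
  Job 1: processing = 2, completes at 2
  Job 2: processing = 2, completes at 4
  Job 3: processing = 14, completes at 18
  Job 4: processing = 18, completes at 36
  Job 5: processing = 18, completes at 54
  Job 6: processing = 20, completes at 74
Sum of completion times = 188
Average completion time = 188/6 = 31.3333

31.3333


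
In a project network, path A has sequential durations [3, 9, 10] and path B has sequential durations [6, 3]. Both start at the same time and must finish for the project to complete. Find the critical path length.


Path A total = 3 + 9 + 10 = 22
Path B total = 6 + 3 = 9
Critical path = longest path = max(22, 9) = 22

22


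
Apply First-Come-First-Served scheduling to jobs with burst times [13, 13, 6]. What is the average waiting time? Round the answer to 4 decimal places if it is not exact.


FCFS order (as given): [13, 13, 6]
Waiting times:
  Job 1: wait = 0
  Job 2: wait = 13
  Job 3: wait = 26
Sum of waiting times = 39
Average waiting time = 39/3 = 13.0

13.0


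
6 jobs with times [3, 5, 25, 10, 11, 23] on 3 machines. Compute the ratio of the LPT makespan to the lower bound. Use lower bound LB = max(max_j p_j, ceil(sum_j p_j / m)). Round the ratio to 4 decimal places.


LPT order: [25, 23, 11, 10, 5, 3]
Machine loads after assignment: [25, 26, 26]
LPT makespan = 26
Lower bound = max(max_job, ceil(total/3)) = max(25, 26) = 26
Ratio = 26 / 26 = 1.0

1.0


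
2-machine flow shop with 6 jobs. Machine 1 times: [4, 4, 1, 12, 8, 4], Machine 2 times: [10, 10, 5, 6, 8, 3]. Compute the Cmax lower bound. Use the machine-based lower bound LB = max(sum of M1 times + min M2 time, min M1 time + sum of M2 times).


LB1 = sum(M1 times) + min(M2 times) = 33 + 3 = 36
LB2 = min(M1 times) + sum(M2 times) = 1 + 42 = 43
Lower bound = max(LB1, LB2) = max(36, 43) = 43

43


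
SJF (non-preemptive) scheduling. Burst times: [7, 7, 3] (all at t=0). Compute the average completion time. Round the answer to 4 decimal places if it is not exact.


SJF order (ascending): [3, 7, 7]
Completion times:
  Job 1: burst=3, C=3
  Job 2: burst=7, C=10
  Job 3: burst=7, C=17
Average completion = 30/3 = 10.0

10.0


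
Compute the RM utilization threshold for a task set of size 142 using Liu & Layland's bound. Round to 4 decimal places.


Compute 2^(1/142) = 1.0048932512
Subtract 1: 1.0048932512 - 1 = 0.0048932512
Multiply by n: 142 * 0.0048932512 = 0.6948416704
Round to 4 dp: 0.6948

0.6948


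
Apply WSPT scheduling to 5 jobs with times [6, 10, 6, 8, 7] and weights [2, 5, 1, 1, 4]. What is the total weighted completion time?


Compute p/w ratios and sort ascending (WSPT): [(7, 4), (10, 5), (6, 2), (6, 1), (8, 1)]
Compute weighted completion times:
  Job (p=7,w=4): C=7, w*C=4*7=28
  Job (p=10,w=5): C=17, w*C=5*17=85
  Job (p=6,w=2): C=23, w*C=2*23=46
  Job (p=6,w=1): C=29, w*C=1*29=29
  Job (p=8,w=1): C=37, w*C=1*37=37
Total weighted completion time = 225

225


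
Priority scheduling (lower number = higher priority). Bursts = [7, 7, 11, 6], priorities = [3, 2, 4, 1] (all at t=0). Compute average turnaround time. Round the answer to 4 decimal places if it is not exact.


Sort by priority (ascending = highest first):
Order: [(1, 6), (2, 7), (3, 7), (4, 11)]
Completion times:
  Priority 1, burst=6, C=6
  Priority 2, burst=7, C=13
  Priority 3, burst=7, C=20
  Priority 4, burst=11, C=31
Average turnaround = 70/4 = 17.5

17.5


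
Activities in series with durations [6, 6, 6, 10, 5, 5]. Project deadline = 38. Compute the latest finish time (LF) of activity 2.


LF(activity 2) = deadline - sum of successor durations
Successors: activities 3 through 6 with durations [6, 10, 5, 5]
Sum of successor durations = 26
LF = 38 - 26 = 12

12


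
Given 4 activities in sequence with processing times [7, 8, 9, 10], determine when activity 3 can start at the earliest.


Activity 3 starts after activities 1 through 2 complete.
Predecessor durations: [7, 8]
ES = 7 + 8 = 15

15


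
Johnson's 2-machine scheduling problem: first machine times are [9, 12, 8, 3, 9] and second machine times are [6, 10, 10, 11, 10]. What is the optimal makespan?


Apply Johnson's rule:
  Group 1 (a <= b): [(4, 3, 11), (3, 8, 10), (5, 9, 10)]
  Group 2 (a > b): [(2, 12, 10), (1, 9, 6)]
Optimal job order: [4, 3, 5, 2, 1]
Schedule:
  Job 4: M1 done at 3, M2 done at 14
  Job 3: M1 done at 11, M2 done at 24
  Job 5: M1 done at 20, M2 done at 34
  Job 2: M1 done at 32, M2 done at 44
  Job 1: M1 done at 41, M2 done at 50
Makespan = 50

50


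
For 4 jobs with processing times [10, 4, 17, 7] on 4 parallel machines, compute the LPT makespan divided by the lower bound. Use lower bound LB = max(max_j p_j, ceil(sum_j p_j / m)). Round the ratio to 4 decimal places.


LPT order: [17, 10, 7, 4]
Machine loads after assignment: [17, 10, 7, 4]
LPT makespan = 17
Lower bound = max(max_job, ceil(total/4)) = max(17, 10) = 17
Ratio = 17 / 17 = 1.0

1.0


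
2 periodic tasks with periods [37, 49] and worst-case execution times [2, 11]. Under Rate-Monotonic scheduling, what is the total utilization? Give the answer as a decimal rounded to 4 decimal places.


Compute individual utilizations (exact fractions):
  Task 1: C/T = 2/37 (approx. 0.0541)
  Task 2: C/T = 11/49 (approx. 0.2245)
Total utilization U = 2/37 + 11/49 = 505/1813
Rounded to 4 decimal places: U = 0.2785
RM (Liu & Layland) bound for 2 tasks = 0.828427; compare with U = 505/1813 (approx. 0.278544)
U <= bound, so schedulable by RM sufficient condition.

0.2785


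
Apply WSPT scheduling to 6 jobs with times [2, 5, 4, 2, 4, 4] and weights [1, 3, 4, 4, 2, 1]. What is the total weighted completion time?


Compute p/w ratios and sort ascending (WSPT): [(2, 4), (4, 4), (5, 3), (2, 1), (4, 2), (4, 1)]
Compute weighted completion times:
  Job (p=2,w=4): C=2, w*C=4*2=8
  Job (p=4,w=4): C=6, w*C=4*6=24
  Job (p=5,w=3): C=11, w*C=3*11=33
  Job (p=2,w=1): C=13, w*C=1*13=13
  Job (p=4,w=2): C=17, w*C=2*17=34
  Job (p=4,w=1): C=21, w*C=1*21=21
Total weighted completion time = 133

133


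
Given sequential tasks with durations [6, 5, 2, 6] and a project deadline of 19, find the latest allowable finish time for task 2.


LF(activity 2) = deadline - sum of successor durations
Successors: activities 3 through 4 with durations [2, 6]
Sum of successor durations = 8
LF = 19 - 8 = 11

11


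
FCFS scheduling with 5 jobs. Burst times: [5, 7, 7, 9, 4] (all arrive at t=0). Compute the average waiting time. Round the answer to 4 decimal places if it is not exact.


FCFS order (as given): [5, 7, 7, 9, 4]
Waiting times:
  Job 1: wait = 0
  Job 2: wait = 5
  Job 3: wait = 12
  Job 4: wait = 19
  Job 5: wait = 28
Sum of waiting times = 64
Average waiting time = 64/5 = 12.8

12.8


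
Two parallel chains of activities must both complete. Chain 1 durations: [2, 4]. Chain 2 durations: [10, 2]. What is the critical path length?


Path A total = 2 + 4 = 6
Path B total = 10 + 2 = 12
Critical path = longest path = max(6, 12) = 12

12


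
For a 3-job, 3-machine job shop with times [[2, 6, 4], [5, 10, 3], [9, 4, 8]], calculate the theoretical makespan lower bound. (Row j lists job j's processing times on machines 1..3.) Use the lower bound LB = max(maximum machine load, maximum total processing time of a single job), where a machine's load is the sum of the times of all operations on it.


Machine loads:
  Machine 1: 2 + 5 + 9 = 16
  Machine 2: 6 + 10 + 4 = 20
  Machine 3: 4 + 3 + 8 = 15
Max machine load = 20
Job totals:
  Job 1: 12
  Job 2: 18
  Job 3: 21
Max job total = 21
Lower bound = max(20, 21) = 21

21


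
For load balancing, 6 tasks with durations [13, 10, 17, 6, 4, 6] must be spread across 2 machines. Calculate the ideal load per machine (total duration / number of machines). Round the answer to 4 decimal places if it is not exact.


Total processing time = 13 + 10 + 17 + 6 + 4 + 6 = 56
Number of machines = 2
Ideal balanced load = 56 / 2 = 28.0

28.0


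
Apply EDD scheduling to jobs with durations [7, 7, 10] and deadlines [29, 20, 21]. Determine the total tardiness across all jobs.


Sort by due date (EDD order): [(7, 20), (10, 21), (7, 29)]
Compute completion times and tardiness:
  Job 1: p=7, d=20, C=7, tardiness=max(0,7-20)=0
  Job 2: p=10, d=21, C=17, tardiness=max(0,17-21)=0
  Job 3: p=7, d=29, C=24, tardiness=max(0,24-29)=0
Total tardiness = 0

0


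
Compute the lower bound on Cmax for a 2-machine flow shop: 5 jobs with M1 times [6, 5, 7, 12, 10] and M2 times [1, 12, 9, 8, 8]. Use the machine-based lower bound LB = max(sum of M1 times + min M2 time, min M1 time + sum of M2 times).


LB1 = sum(M1 times) + min(M2 times) = 40 + 1 = 41
LB2 = min(M1 times) + sum(M2 times) = 5 + 38 = 43
Lower bound = max(LB1, LB2) = max(41, 43) = 43

43


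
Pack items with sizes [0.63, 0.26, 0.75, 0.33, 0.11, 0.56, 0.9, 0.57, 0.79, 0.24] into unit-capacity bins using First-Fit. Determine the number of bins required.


Place items sequentially using First-Fit:
  Item 0.63 -> new Bin 1
  Item 0.26 -> Bin 1 (now 0.89)
  Item 0.75 -> new Bin 2
  Item 0.33 -> new Bin 3
  Item 0.11 -> Bin 1 (now 1.0)
  Item 0.56 -> Bin 3 (now 0.89)
  Item 0.9 -> new Bin 4
  Item 0.57 -> new Bin 5
  Item 0.79 -> new Bin 6
  Item 0.24 -> Bin 2 (now 0.99)
Total bins used = 6

6


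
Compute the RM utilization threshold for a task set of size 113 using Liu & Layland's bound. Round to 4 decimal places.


Compute 2^(1/113) = 1.0061528976
Subtract 1: 1.0061528976 - 1 = 0.0061528976
Multiply by n: 113 * 0.0061528976 = 0.6952774288
Round to 4 dp: 0.6953

0.6953


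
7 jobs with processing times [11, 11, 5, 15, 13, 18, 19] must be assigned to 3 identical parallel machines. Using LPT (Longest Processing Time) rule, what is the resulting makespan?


Sort jobs in decreasing order (LPT): [19, 18, 15, 13, 11, 11, 5]
Assign each job to the least loaded machine:
  Machine 1: jobs [19, 11], load = 30
  Machine 2: jobs [18, 11], load = 29
  Machine 3: jobs [15, 13, 5], load = 33
Makespan = max load = 33

33


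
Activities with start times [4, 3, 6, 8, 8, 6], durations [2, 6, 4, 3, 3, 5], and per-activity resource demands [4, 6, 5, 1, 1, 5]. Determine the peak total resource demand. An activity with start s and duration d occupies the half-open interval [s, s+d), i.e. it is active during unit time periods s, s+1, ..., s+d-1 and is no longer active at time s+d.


Each activity i is active on [start_i, start_i + duration_i).
Compute total resource usage per time slot:
  t=0: active resources = [], total = 0
  t=1: active resources = [], total = 0
  t=2: active resources = [], total = 0
  t=3: active resources = [6], total = 6
  t=4: active resources = [4, 6], total = 10
  t=5: active resources = [4, 6], total = 10
  t=6: active resources = [6, 5, 5], total = 16
  t=7: active resources = [6, 5, 5], total = 16
  t=8: active resources = [6, 5, 1, 1, 5], total = 18
  t=9: active resources = [5, 1, 1, 5], total = 12
  t=10: active resources = [1, 1, 5], total = 7
Peak resource demand = 18

18


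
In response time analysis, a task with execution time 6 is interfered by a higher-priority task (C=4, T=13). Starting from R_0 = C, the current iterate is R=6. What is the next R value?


R_next = C + ceil(R_prev / T_hp) * C_hp
ceil(6 / 13) = ceil(0.4615) = 1
Interference = 1 * 4 = 4
R_next = 6 + 4 = 10

10


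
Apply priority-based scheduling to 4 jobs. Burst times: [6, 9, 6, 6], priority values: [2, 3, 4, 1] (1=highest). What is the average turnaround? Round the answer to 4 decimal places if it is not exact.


Sort by priority (ascending = highest first):
Order: [(1, 6), (2, 6), (3, 9), (4, 6)]
Completion times:
  Priority 1, burst=6, C=6
  Priority 2, burst=6, C=12
  Priority 3, burst=9, C=21
  Priority 4, burst=6, C=27
Average turnaround = 66/4 = 16.5

16.5


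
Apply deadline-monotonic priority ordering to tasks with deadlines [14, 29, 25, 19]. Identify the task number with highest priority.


Sort tasks by relative deadline (ascending):
  Task 1: deadline = 14
  Task 4: deadline = 19
  Task 3: deadline = 25
  Task 2: deadline = 29
Priority order (highest first): [1, 4, 3, 2]
Highest priority task = 1

1


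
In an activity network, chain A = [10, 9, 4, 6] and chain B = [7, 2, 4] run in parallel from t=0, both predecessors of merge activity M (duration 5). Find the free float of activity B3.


ES(B3) = sum of predecessors on chain B = 9
EF(B3) = ES + duration = 9 + 4 = 13
Successor of B3 is M. ES(M) = max(sum(A), sum(B)) = max(29, 13) = 29
Free float = ES(successor) - EF(current) = 29 - 13 = 16

16


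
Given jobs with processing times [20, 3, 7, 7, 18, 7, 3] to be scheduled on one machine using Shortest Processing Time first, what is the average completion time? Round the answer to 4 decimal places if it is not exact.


Sort jobs by processing time (SPT order): [3, 3, 7, 7, 7, 18, 20]
Compute completion times sequentially:
  Job 1: processing = 3, completes at 3
  Job 2: processing = 3, completes at 6
  Job 3: processing = 7, completes at 13
  Job 4: processing = 7, completes at 20
  Job 5: processing = 7, completes at 27
  Job 6: processing = 18, completes at 45
  Job 7: processing = 20, completes at 65
Sum of completion times = 179
Average completion time = 179/7 = 25.5714

25.5714


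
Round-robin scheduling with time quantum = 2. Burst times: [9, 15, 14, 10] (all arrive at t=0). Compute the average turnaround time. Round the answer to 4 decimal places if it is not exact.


Time quantum = 2
Execution trace:
  J1 runs 2 units, time = 2
  J2 runs 2 units, time = 4
  J3 runs 2 units, time = 6
  J4 runs 2 units, time = 8
  J1 runs 2 units, time = 10
  J2 runs 2 units, time = 12
  J3 runs 2 units, time = 14
  J4 runs 2 units, time = 16
  J1 runs 2 units, time = 18
  J2 runs 2 units, time = 20
  J3 runs 2 units, time = 22
  J4 runs 2 units, time = 24
  J1 runs 2 units, time = 26
  J2 runs 2 units, time = 28
  J3 runs 2 units, time = 30
  J4 runs 2 units, time = 32
  J1 runs 1 units, time = 33
  J2 runs 2 units, time = 35
  J3 runs 2 units, time = 37
  J4 runs 2 units, time = 39
  J2 runs 2 units, time = 41
  J3 runs 2 units, time = 43
  J2 runs 2 units, time = 45
  J3 runs 2 units, time = 47
  J2 runs 1 units, time = 48
Finish times: [33, 48, 47, 39]
Average turnaround = 167/4 = 41.75

41.75


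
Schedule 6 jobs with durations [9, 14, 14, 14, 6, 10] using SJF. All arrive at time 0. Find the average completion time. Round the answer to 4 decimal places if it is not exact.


SJF order (ascending): [6, 9, 10, 14, 14, 14]
Completion times:
  Job 1: burst=6, C=6
  Job 2: burst=9, C=15
  Job 3: burst=10, C=25
  Job 4: burst=14, C=39
  Job 5: burst=14, C=53
  Job 6: burst=14, C=67
Average completion = 205/6 = 34.1667

34.1667


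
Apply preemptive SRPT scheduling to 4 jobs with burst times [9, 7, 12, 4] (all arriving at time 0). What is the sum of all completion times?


Since all jobs arrive at t=0, SRPT equals SPT ordering.
SPT order: [4, 7, 9, 12]
Completion times:
  Job 1: p=4, C=4
  Job 2: p=7, C=11
  Job 3: p=9, C=20
  Job 4: p=12, C=32
Total completion time = 4 + 11 + 20 + 32 = 67

67


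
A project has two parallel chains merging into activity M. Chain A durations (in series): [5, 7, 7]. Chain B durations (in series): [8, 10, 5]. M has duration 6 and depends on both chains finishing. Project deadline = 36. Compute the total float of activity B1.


Forward pass: ES(B1) = sum of predecessors on chain B = 0
EF = ES + duration = 0 + 8 = 8
Backward pass: LF(M) = deadline = 36; LS(M) = 36 - 6 = 30
LF(B1) = LS(M) - sum(successors on chain B) = 30 - 15 = 15
LS = LF - duration = 15 - 8 = 7
Total float = LS - ES = 7 - 0 = 7

7


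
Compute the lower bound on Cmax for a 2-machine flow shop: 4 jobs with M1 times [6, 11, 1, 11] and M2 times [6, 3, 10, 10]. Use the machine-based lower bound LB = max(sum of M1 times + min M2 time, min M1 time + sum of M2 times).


LB1 = sum(M1 times) + min(M2 times) = 29 + 3 = 32
LB2 = min(M1 times) + sum(M2 times) = 1 + 29 = 30
Lower bound = max(LB1, LB2) = max(32, 30) = 32

32


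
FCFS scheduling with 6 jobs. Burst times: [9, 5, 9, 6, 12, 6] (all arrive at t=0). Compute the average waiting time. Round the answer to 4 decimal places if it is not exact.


FCFS order (as given): [9, 5, 9, 6, 12, 6]
Waiting times:
  Job 1: wait = 0
  Job 2: wait = 9
  Job 3: wait = 14
  Job 4: wait = 23
  Job 5: wait = 29
  Job 6: wait = 41
Sum of waiting times = 116
Average waiting time = 116/6 = 19.3333

19.3333


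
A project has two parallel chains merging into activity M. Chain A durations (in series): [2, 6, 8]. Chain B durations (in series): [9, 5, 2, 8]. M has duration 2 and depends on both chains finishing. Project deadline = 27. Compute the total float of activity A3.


Forward pass: ES(A3) = sum of predecessors on chain A = 8
EF = ES + duration = 8 + 8 = 16
Backward pass: LF(M) = deadline = 27; LS(M) = 27 - 2 = 25
LF(A3) = LS(M) - sum(successors on chain A) = 25 - 0 = 25
LS = LF - duration = 25 - 8 = 17
Total float = LS - ES = 17 - 8 = 9

9


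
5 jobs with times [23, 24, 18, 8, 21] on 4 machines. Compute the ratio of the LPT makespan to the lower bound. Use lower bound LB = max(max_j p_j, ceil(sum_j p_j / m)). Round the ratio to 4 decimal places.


LPT order: [24, 23, 21, 18, 8]
Machine loads after assignment: [24, 23, 21, 26]
LPT makespan = 26
Lower bound = max(max_job, ceil(total/4)) = max(24, 24) = 24
Ratio = 26 / 24 = 1.0833

1.0833


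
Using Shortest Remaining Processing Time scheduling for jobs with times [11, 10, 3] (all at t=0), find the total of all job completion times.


Since all jobs arrive at t=0, SRPT equals SPT ordering.
SPT order: [3, 10, 11]
Completion times:
  Job 1: p=3, C=3
  Job 2: p=10, C=13
  Job 3: p=11, C=24
Total completion time = 3 + 13 + 24 = 40

40


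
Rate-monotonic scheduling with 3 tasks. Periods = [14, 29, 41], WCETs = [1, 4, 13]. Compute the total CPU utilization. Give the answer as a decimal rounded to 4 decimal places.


Compute individual utilizations (exact fractions):
  Task 1: C/T = 1/14 (approx. 0.0714)
  Task 2: C/T = 4/29 (approx. 0.1379)
  Task 3: C/T = 13/41 (approx. 0.3171)
Total utilization U = 1/14 + 4/29 + 13/41 = 8763/16646
Rounded to 4 decimal places: U = 0.5264
RM (Liu & Layland) bound for 3 tasks = 0.779763; compare with U = 8763/16646 (approx. 0.526433)
U <= bound, so schedulable by RM sufficient condition.

0.5264


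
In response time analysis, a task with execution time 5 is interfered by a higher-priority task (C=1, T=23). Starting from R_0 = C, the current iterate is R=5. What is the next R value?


R_next = C + ceil(R_prev / T_hp) * C_hp
ceil(5 / 23) = ceil(0.2174) = 1
Interference = 1 * 1 = 1
R_next = 5 + 1 = 6

6


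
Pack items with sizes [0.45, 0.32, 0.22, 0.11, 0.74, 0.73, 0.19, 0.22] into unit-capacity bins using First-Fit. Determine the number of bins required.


Place items sequentially using First-Fit:
  Item 0.45 -> new Bin 1
  Item 0.32 -> Bin 1 (now 0.77)
  Item 0.22 -> Bin 1 (now 0.99)
  Item 0.11 -> new Bin 2
  Item 0.74 -> Bin 2 (now 0.85)
  Item 0.73 -> new Bin 3
  Item 0.19 -> Bin 3 (now 0.92)
  Item 0.22 -> new Bin 4
Total bins used = 4

4


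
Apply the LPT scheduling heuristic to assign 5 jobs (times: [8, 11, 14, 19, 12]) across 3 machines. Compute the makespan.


Sort jobs in decreasing order (LPT): [19, 14, 12, 11, 8]
Assign each job to the least loaded machine:
  Machine 1: jobs [19], load = 19
  Machine 2: jobs [14, 8], load = 22
  Machine 3: jobs [12, 11], load = 23
Makespan = max load = 23

23


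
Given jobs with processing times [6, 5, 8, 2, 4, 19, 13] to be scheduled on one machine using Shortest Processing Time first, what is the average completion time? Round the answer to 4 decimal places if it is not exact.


Sort jobs by processing time (SPT order): [2, 4, 5, 6, 8, 13, 19]
Compute completion times sequentially:
  Job 1: processing = 2, completes at 2
  Job 2: processing = 4, completes at 6
  Job 3: processing = 5, completes at 11
  Job 4: processing = 6, completes at 17
  Job 5: processing = 8, completes at 25
  Job 6: processing = 13, completes at 38
  Job 7: processing = 19, completes at 57
Sum of completion times = 156
Average completion time = 156/7 = 22.2857

22.2857


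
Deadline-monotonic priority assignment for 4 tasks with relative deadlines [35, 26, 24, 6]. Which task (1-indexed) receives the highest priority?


Sort tasks by relative deadline (ascending):
  Task 4: deadline = 6
  Task 3: deadline = 24
  Task 2: deadline = 26
  Task 1: deadline = 35
Priority order (highest first): [4, 3, 2, 1]
Highest priority task = 4

4
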